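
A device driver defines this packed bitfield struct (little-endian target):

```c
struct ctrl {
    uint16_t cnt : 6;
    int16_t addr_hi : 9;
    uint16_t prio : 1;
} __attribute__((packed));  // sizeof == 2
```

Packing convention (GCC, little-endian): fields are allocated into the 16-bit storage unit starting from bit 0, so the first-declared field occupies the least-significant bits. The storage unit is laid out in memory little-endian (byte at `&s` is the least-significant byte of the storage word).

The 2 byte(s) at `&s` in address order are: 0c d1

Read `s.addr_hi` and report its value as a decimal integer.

[0]=0x0c [1]=0xd1 (little-endian) → word 0xd10c
cnt:6 @ bit 0 → (0xd10c>>0)&0x3f = 0xc
addr_hi:9 @ bit 6 → (0xd10c>>6)&0x1ff = 0x144  ←
prio:1 @ bit 15 → (0xd10c>>15)&0x1 = 0x1
addr_hi signed 9b, MSB=1: 324 - 512 = -188

-188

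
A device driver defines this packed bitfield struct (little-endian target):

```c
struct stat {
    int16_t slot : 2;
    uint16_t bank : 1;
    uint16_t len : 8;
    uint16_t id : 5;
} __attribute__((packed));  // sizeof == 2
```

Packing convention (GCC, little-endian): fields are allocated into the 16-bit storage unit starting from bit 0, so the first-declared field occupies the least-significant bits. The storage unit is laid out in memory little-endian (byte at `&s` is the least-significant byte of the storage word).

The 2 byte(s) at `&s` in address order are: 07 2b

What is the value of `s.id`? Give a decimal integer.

[0]=0x07 [1]=0x2b (little-endian) → word 0x2b07
slot:2 @ bit 0 → (0x2b07>>0)&0x3 = 0x3
bank:1 @ bit 2 → (0x2b07>>2)&0x1 = 0x1
len:8 @ bit 3 → (0x2b07>>3)&0xff = 0x60
id:5 @ bit 11 → (0x2b07>>11)&0x1f = 0x5  ←

5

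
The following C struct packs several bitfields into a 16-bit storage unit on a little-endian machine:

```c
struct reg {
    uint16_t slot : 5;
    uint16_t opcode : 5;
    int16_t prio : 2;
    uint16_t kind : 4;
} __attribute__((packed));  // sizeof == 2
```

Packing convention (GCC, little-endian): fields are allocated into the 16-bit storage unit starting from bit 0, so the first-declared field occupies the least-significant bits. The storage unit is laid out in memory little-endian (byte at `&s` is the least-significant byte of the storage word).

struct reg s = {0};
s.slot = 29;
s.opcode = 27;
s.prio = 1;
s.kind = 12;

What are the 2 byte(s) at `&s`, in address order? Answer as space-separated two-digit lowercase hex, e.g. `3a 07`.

7d c7

slot:5 = 29 → 0x1d << 0 → word 0x001d
opcode:5 = 27 → 0x1b << 5 → word 0x037d
prio:2 = 1 → 0x1 << 10 → word 0x077d
kind:4 = 12 → 0xc << 12 → word 0xc77d
word = 0xc77d → little-endian bytes:
  [0]=0x7d  [1]=0xc7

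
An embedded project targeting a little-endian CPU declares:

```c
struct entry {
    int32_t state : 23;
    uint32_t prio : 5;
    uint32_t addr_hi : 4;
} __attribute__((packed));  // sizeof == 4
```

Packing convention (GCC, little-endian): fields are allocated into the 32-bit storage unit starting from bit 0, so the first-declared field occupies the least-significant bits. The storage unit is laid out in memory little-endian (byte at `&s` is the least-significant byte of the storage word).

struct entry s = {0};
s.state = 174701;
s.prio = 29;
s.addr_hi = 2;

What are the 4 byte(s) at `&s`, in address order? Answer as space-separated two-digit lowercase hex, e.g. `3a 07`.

state:23 = 174701 → 0x2aa6d << 0 → word 0x0002aa6d
prio:5 = 29 → 0x1d << 23 → word 0x0e82aa6d
addr_hi:4 = 2 → 0x2 << 28 → word 0x2e82aa6d
word = 0x2e82aa6d → little-endian bytes:
  [0]=0x6d  [1]=0xaa  [2]=0x82  [3]=0x2e

6d aa 82 2e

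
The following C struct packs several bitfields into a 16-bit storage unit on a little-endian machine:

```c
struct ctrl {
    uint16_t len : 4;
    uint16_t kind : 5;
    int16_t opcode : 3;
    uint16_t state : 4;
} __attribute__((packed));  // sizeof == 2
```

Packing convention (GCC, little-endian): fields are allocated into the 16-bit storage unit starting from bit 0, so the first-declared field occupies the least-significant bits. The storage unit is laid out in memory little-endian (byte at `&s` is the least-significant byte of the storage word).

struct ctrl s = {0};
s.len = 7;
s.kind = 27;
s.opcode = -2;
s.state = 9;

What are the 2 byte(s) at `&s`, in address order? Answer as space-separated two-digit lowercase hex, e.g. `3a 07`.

b7 9d

[0+:4] len=7 & 0xf = 0x7; word=0x0007
[4+:5] kind=27 & 0x1f = 0x1b; word=0x01b7
[9+:3] opcode=-2 & 0x7 = 0x6; word=0x0db7
[12+:4] state=9 & 0xf = 0x9; word=0x9db7
word = 0x9db7 → little-endian bytes:
  [0]=0xb7  [1]=0x9d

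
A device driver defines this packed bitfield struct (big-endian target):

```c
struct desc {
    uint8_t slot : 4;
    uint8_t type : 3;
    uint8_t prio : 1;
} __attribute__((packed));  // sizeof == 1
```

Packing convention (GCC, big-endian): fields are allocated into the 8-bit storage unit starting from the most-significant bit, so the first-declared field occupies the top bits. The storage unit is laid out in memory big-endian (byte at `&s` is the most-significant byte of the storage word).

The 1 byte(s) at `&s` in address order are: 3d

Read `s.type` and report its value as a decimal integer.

6

[0]=0x3d (big-endian) → word 0x3d
slot:4 @ bit 4 → (0x3d>>4)&0xf = 0x3
type:3 @ bit 1 → (0x3d>>1)&0x7 = 0x6  ←
prio:1 @ bit 0 → (0x3d>>0)&0x1 = 0x1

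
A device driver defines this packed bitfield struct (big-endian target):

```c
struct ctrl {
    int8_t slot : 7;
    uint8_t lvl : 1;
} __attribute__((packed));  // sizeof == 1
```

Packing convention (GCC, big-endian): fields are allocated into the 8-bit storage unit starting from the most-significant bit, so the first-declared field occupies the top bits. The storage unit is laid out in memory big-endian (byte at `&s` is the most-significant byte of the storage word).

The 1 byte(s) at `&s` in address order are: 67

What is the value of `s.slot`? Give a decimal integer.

51

[0]=0x67 (big-endian) → word 0x67
slot:7 @ bit 1 → (0x67>>1)&0x7f = 0x33  ←
lvl:1 @ bit 0 → (0x67>>0)&0x1 = 0x1
slot signed 7b, MSB=0: value = 51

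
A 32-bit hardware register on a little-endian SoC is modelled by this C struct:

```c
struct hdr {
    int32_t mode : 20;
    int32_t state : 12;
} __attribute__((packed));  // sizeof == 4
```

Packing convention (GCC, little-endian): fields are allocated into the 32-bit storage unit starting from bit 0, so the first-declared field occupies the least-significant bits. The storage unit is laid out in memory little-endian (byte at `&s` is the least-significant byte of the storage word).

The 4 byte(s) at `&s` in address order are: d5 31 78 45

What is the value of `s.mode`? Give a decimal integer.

[0]=0xd5 [1]=0x31 [2]=0x78 [3]=0x45 (little-endian) → word 0x457831d5
mode [0+:20] = (word>>0) & 0xfffff = 537045  ←
state [20+:12] = (word>>20) & 0xfff = 1111
mode signed 20b, MSB=1: 537045 - 1048576 = -511531

-511531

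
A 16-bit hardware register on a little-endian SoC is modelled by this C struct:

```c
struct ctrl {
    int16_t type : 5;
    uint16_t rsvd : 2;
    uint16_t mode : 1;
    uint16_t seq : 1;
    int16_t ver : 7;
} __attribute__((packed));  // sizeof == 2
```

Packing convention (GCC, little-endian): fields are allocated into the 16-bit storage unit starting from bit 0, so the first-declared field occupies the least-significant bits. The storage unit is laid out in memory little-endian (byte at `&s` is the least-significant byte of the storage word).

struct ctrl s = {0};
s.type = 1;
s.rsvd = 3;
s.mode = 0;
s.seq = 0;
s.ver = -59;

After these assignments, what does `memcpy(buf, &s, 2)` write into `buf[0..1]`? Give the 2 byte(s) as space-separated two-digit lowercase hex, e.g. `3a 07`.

type (5b) val=1 bits=0x1 at bit 0: 0x0001
rsvd (2b) val=3 bits=0x3 at bit 5: 0x0061
mode (1b) val=0 bits=0x0 at bit 7: 0x0061
seq (1b) val=0 bits=0x0 at bit 8: 0x0061
ver (7b) val=-59 bits=0x45 at bit 9: 0x8a61
word = 0x8a61 → little-endian bytes:
  [0]=0x61  [1]=0x8a

61 8a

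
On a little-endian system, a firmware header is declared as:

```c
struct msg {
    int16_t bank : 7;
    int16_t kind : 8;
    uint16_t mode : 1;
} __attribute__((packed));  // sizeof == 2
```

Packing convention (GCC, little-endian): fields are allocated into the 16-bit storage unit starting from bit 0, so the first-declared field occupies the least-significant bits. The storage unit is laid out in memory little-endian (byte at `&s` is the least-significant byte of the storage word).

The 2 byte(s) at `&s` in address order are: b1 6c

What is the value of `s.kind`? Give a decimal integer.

-39

[0]=0xb1 [1]=0x6c (little-endian) → word 0x6cb1
bank:7 @ bit 0 → (0x6cb1>>0)&0x7f = 0x31
kind:8 @ bit 7 → (0x6cb1>>7)&0xff = 0xd9  ←
mode:1 @ bit 15 → (0x6cb1>>15)&0x1 = 0x0
kind signed 8b, MSB=1: 217 - 256 = -39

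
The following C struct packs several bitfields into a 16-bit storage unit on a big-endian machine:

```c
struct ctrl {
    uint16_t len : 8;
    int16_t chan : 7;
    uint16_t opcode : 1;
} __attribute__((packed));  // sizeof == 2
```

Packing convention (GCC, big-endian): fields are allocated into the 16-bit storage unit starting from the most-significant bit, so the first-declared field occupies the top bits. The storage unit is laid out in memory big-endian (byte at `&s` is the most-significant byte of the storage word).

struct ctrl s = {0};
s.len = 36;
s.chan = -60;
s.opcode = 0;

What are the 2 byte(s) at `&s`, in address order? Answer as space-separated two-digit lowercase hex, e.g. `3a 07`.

24 88

len:8 = 36 → 0x24 << 8 → word 0x2400
chan:7 = -60 → 0x44 << 1 → word 0x2488
opcode:1 = 0 → 0x0 << 0 → word 0x2488
word = 0x2488 → big-endian bytes:
  [0]=0x24  [1]=0x88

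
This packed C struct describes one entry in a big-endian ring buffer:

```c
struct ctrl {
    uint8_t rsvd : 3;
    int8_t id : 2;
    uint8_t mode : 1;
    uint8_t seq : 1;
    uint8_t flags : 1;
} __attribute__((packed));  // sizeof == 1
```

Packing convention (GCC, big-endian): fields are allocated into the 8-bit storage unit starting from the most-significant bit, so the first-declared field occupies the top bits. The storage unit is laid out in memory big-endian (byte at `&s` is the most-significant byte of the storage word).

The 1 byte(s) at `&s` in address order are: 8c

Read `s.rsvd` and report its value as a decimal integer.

[0]=0x8c (big-endian) → word 0x8c
rsvd:3 @ bit 5 → (0x8c>>5)&0x7 = 0x4  ←
id:2 @ bit 3 → (0x8c>>3)&0x3 = 0x1
mode:1 @ bit 2 → (0x8c>>2)&0x1 = 0x1
seq:1 @ bit 1 → (0x8c>>1)&0x1 = 0x0
flags:1 @ bit 0 → (0x8c>>0)&0x1 = 0x0

4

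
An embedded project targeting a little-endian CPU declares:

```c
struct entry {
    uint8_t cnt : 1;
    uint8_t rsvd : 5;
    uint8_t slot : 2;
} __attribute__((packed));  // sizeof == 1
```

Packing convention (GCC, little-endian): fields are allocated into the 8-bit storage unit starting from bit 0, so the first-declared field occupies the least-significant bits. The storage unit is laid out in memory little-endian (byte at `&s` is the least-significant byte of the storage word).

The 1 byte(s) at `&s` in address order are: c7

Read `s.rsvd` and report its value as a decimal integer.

[0]=0xc7 (little-endian) → word 0xc7
cnt [0+:1] = (word>>0) & 0x1 = 1
rsvd [1+:5] = (word>>1) & 0x1f = 3  ←
slot [6+:2] = (word>>6) & 0x3 = 3

3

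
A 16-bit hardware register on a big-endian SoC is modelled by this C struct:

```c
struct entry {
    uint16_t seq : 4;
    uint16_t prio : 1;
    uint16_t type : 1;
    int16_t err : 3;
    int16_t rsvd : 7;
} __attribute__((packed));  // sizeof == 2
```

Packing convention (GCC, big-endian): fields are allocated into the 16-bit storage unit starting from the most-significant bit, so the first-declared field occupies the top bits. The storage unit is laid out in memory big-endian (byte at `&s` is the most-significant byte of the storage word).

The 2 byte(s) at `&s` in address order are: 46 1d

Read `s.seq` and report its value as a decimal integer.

4

[0]=0x46 [1]=0x1d (big-endian) → word 0x461d
seq:4 @ bit 12 → (0x461d>>12)&0xf = 0x4  ←
prio:1 @ bit 11 → (0x461d>>11)&0x1 = 0x0
type:1 @ bit 10 → (0x461d>>10)&0x1 = 0x1
err:3 @ bit 7 → (0x461d>>7)&0x7 = 0x4
rsvd:7 @ bit 0 → (0x461d>>0)&0x7f = 0x1d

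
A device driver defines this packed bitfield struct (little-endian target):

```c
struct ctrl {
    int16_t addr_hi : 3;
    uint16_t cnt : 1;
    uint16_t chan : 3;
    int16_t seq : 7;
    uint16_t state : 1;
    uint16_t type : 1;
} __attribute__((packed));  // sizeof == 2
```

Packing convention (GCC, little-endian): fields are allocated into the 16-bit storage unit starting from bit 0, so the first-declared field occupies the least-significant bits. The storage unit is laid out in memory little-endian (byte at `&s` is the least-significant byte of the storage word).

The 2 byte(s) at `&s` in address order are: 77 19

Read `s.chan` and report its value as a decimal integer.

7

[0]=0x77 [1]=0x19 (little-endian) → word 0x1977
addr_hi:3 @ bit 0 → (0x1977>>0)&0x7 = 0x7
cnt:1 @ bit 3 → (0x1977>>3)&0x1 = 0x0
chan:3 @ bit 4 → (0x1977>>4)&0x7 = 0x7  ←
seq:7 @ bit 7 → (0x1977>>7)&0x7f = 0x32
state:1 @ bit 14 → (0x1977>>14)&0x1 = 0x0
type:1 @ bit 15 → (0x1977>>15)&0x1 = 0x0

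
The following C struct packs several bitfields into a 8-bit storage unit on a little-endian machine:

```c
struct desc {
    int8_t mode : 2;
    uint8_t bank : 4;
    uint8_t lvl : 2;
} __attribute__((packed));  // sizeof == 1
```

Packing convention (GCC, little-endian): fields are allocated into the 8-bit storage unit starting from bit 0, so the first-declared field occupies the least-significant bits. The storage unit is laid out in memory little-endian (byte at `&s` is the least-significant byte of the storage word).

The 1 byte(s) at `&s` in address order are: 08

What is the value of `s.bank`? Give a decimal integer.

2

[0]=0x08 (little-endian) → word 0x08
mode [0+:2] = (word>>0) & 0x3 = 0
bank [2+:4] = (word>>2) & 0xf = 2  ←
lvl [6+:2] = (word>>6) & 0x3 = 0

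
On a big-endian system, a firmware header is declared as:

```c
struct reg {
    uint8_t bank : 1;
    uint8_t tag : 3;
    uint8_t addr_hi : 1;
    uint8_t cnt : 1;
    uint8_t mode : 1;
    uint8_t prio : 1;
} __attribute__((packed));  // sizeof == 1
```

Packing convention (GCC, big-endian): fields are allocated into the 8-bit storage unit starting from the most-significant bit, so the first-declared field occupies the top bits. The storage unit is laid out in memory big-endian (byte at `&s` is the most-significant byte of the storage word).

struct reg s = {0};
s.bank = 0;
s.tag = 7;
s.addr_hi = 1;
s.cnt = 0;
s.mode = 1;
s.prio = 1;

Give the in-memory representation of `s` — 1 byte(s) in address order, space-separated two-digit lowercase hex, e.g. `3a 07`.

7b

bank (1b) val=0 bits=0x0 at bit 7: 0x00
tag (3b) val=7 bits=0x7 at bit 4: 0x70
addr_hi (1b) val=1 bits=0x1 at bit 3: 0x78
cnt (1b) val=0 bits=0x0 at bit 2: 0x78
mode (1b) val=1 bits=0x1 at bit 1: 0x7a
prio (1b) val=1 bits=0x1 at bit 0: 0x7b
word = 0x7b → big-endian bytes:
  [0]=0x7b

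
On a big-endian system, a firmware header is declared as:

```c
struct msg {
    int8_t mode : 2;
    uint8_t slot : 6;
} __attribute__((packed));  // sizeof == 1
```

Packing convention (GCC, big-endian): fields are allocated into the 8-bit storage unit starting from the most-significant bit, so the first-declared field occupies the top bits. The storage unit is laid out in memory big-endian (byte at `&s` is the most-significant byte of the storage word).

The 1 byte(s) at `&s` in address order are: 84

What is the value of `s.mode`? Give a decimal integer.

-2

[0]=0x84 (big-endian) → word 0x84
mode [6+:2] = (word>>6) & 0x3 = 2  ←
slot [0+:6] = (word>>0) & 0x3f = 4
mode signed 2b, MSB=1: 2 - 4 = -2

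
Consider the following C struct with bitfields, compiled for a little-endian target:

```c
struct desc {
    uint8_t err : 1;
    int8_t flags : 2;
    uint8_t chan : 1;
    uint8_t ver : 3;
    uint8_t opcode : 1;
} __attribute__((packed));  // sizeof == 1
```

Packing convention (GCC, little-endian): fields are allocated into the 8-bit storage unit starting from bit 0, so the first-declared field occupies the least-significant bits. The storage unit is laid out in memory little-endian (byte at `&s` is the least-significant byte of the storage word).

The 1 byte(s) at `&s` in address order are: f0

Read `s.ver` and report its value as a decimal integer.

[0]=0xf0 (little-endian) → word 0xf0
err:1 @ bit 0 → (0xf0>>0)&0x1 = 0x0
flags:2 @ bit 1 → (0xf0>>1)&0x3 = 0x0
chan:1 @ bit 3 → (0xf0>>3)&0x1 = 0x0
ver:3 @ bit 4 → (0xf0>>4)&0x7 = 0x7  ←
opcode:1 @ bit 7 → (0xf0>>7)&0x1 = 0x1

7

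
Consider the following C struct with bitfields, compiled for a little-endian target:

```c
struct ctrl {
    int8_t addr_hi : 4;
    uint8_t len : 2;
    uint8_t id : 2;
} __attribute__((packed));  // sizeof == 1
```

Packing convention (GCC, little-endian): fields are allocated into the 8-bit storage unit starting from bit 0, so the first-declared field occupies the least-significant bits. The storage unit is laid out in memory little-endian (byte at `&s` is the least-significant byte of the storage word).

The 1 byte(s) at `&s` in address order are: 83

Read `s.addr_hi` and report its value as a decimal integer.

[0]=0x83 (little-endian) → word 0x83
addr_hi:4 @ bit 0 → (0x83>>0)&0xf = 0x3  ←
len:2 @ bit 4 → (0x83>>4)&0x3 = 0x0
id:2 @ bit 6 → (0x83>>6)&0x3 = 0x2
addr_hi signed 4b, MSB=0: value = 3

3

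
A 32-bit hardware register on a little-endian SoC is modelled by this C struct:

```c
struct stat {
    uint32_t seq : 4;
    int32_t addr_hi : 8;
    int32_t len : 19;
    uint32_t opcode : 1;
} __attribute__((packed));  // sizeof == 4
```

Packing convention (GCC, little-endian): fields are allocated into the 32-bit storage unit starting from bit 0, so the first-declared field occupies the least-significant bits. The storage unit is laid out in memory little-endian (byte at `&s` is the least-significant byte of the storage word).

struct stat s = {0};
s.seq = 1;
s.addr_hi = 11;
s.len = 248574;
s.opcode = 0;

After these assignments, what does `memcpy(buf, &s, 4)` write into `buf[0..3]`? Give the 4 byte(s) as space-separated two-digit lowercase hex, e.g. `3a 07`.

b1 e0 af 3c

seq (4b) val=1 bits=0x1 at bit 0: 0x00000001
addr_hi (8b) val=11 bits=0xb at bit 4: 0x000000b1
len (19b) val=248574 bits=0x3cafe at bit 12: 0x3cafe0b1
opcode (1b) val=0 bits=0x0 at bit 31: 0x3cafe0b1
word = 0x3cafe0b1 → little-endian bytes:
  [0]=0xb1  [1]=0xe0  [2]=0xaf  [3]=0x3c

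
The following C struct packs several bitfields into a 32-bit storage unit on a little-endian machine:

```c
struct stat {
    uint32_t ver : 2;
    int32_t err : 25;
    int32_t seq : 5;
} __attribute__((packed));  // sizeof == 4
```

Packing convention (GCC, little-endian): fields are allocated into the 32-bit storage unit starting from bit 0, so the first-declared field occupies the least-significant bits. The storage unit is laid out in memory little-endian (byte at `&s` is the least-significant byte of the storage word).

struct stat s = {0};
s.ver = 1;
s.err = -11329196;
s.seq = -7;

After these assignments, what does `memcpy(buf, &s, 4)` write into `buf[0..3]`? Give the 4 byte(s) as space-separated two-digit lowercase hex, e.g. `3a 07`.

[0+:2] ver=1 & 0x3 = 0x1; word=0x00000001
[2+:25] err=-11329196 & 0x1ffffff = 0x1532154; word=0x054c8551
[27+:5] seq=-7 & 0x1f = 0x19; word=0xcd4c8551
word = 0xcd4c8551 → little-endian bytes:
  [0]=0x51  [1]=0x85  [2]=0x4c  [3]=0xcd

51 85 4c cd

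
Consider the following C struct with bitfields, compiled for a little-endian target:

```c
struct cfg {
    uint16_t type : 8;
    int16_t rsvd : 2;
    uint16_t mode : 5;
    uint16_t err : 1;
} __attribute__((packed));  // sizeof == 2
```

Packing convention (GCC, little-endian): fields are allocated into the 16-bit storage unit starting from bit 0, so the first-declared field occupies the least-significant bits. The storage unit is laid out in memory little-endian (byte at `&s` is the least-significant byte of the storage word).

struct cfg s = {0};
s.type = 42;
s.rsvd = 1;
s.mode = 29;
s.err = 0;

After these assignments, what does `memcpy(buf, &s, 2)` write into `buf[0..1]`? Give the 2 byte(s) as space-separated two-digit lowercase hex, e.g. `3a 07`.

[0+:8] type=42 & 0xff = 0x2a; word=0x002a
[8+:2] rsvd=1 & 0x3 = 0x1; word=0x012a
[10+:5] mode=29 & 0x1f = 0x1d; word=0x752a
[15+:1] err=0 & 0x1 = 0x0; word=0x752a
word = 0x752a → little-endian bytes:
  [0]=0x2a  [1]=0x75

2a 75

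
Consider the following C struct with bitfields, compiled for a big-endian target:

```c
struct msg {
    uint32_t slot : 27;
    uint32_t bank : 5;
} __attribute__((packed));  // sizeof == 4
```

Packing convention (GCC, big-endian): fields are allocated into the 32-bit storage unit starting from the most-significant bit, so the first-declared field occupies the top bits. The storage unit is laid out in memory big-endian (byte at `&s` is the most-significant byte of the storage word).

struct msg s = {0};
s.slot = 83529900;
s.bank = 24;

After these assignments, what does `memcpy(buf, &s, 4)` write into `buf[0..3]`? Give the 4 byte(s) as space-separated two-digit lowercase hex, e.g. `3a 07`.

[5+:27] slot=83529900 & 0x7ffffff = 0x4fa90ac; word=0x9f521580
[0+:5] bank=24 & 0x1f = 0x18; word=0x9f521598
word = 0x9f521598 → big-endian bytes:
  [0]=0x9f  [1]=0x52  [2]=0x15  [3]=0x98

9f 52 15 98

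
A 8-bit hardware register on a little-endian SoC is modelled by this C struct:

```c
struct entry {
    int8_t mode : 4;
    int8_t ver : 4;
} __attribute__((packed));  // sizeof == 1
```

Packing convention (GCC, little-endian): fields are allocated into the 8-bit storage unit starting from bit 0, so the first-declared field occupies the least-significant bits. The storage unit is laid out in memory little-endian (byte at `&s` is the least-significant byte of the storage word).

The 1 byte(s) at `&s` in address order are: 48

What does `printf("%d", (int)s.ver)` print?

4

[0]=0x48 (little-endian) → word 0x48
mode:4 @ bit 0 → (0x48>>0)&0xf = 0x8
ver:4 @ bit 4 → (0x48>>4)&0xf = 0x4  ←
ver signed 4b, MSB=0: value = 4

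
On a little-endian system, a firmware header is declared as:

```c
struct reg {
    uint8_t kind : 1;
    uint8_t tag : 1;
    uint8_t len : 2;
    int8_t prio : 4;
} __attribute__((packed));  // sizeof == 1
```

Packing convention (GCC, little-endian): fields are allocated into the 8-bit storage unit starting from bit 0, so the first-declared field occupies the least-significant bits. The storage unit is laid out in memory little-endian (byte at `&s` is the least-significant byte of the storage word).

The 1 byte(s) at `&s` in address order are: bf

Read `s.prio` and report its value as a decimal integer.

-5

[0]=0xbf (little-endian) → word 0xbf
kind:1 @ bit 0 → (0xbf>>0)&0x1 = 0x1
tag:1 @ bit 1 → (0xbf>>1)&0x1 = 0x1
len:2 @ bit 2 → (0xbf>>2)&0x3 = 0x3
prio:4 @ bit 4 → (0xbf>>4)&0xf = 0xb  ←
prio signed 4b, MSB=1: 11 - 16 = -5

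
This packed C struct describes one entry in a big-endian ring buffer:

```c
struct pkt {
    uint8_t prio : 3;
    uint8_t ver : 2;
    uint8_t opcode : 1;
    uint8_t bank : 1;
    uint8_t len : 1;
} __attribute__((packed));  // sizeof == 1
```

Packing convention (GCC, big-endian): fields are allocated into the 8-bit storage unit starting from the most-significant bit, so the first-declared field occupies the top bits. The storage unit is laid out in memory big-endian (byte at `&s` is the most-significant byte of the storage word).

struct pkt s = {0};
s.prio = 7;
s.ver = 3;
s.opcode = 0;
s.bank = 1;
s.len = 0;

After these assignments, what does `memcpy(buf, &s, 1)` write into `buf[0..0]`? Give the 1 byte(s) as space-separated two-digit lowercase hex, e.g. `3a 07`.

fa

prio:3 = 7 → 0x7 << 5 → word 0xe0
ver:2 = 3 → 0x3 << 3 → word 0xf8
opcode:1 = 0 → 0x0 << 2 → word 0xf8
bank:1 = 1 → 0x1 << 1 → word 0xfa
len:1 = 0 → 0x0 << 0 → word 0xfa
word = 0xfa → big-endian bytes:
  [0]=0xfa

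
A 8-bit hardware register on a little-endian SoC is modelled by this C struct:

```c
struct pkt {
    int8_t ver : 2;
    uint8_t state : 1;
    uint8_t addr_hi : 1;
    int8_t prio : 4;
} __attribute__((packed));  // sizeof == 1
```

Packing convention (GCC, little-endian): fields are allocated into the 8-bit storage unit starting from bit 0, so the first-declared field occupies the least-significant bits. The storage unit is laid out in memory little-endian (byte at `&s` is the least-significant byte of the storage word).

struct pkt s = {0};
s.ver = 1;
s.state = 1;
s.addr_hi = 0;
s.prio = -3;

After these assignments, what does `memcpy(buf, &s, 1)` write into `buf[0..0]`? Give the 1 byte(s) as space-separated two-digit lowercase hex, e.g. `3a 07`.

ver (2b) val=1 bits=0x1 at bit 0: 0x01
state (1b) val=1 bits=0x1 at bit 2: 0x05
addr_hi (1b) val=0 bits=0x0 at bit 3: 0x05
prio (4b) val=-3 bits=0xd at bit 4: 0xd5
word = 0xd5 → little-endian bytes:
  [0]=0xd5

d5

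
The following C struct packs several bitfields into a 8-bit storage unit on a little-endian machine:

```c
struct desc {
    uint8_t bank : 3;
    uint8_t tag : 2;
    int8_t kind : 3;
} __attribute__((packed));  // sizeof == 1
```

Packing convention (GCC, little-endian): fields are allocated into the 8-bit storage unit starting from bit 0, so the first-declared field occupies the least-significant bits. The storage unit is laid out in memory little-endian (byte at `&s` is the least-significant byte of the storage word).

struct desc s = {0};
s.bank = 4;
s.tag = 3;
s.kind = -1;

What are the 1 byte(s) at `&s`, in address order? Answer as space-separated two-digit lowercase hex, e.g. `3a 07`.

bank:3 = 4 → 0x4 << 0 → word 0x04
tag:2 = 3 → 0x3 << 3 → word 0x1c
kind:3 = -1 → 0x7 << 5 → word 0xfc
word = 0xfc → little-endian bytes:
  [0]=0xfc

fc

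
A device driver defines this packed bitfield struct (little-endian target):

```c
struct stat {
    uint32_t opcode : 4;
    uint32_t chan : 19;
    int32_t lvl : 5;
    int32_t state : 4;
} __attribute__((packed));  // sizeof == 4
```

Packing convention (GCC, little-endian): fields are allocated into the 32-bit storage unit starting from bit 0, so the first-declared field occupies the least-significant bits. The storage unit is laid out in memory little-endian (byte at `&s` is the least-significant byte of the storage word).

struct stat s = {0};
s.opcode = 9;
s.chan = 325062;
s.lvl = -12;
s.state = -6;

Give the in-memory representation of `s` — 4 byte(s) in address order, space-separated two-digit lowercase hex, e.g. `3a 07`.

[0+:4] opcode=9 & 0xf = 0x9; word=0x00000009
[4+:19] chan=325062 & 0x7ffff = 0x4f5c6; word=0x004f5c69
[23+:5] lvl=-12 & 0x1f = 0x14; word=0x0a4f5c69
[28+:4] state=-6 & 0xf = 0xa; word=0xaa4f5c69
word = 0xaa4f5c69 → little-endian bytes:
  [0]=0x69  [1]=0x5c  [2]=0x4f  [3]=0xaa

69 5c 4f aa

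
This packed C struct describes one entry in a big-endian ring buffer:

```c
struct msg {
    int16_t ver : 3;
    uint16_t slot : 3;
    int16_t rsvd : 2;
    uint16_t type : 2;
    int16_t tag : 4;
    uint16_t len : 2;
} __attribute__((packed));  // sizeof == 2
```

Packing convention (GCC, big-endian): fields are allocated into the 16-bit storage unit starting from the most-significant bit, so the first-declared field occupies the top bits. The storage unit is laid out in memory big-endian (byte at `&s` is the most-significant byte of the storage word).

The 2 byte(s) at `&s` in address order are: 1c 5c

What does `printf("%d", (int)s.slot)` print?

7

[0]=0x1c [1]=0x5c (big-endian) → word 0x1c5c
ver [13+:3] = (word>>13) & 0x7 = 0
slot [10+:3] = (word>>10) & 0x7 = 7  ←
rsvd [8+:2] = (word>>8) & 0x3 = 0
type [6+:2] = (word>>6) & 0x3 = 1
tag [2+:4] = (word>>2) & 0xf = 7
len [0+:2] = (word>>0) & 0x3 = 0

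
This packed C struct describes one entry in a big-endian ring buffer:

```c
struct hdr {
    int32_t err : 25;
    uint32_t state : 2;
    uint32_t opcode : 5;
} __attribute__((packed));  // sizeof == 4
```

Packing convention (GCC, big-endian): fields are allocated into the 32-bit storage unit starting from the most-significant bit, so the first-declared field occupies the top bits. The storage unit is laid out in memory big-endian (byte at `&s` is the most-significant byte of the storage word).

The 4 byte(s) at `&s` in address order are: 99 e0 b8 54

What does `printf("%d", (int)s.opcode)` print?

20

[0]=0x99 [1]=0xe0 [2]=0xb8 [3]=0x54 (big-endian) → word 0x99e0b854
err [7+:25] = (word>>7) & 0x1ffffff = 20169072
state [5+:2] = (word>>5) & 0x3 = 2
opcode [0+:5] = (word>>0) & 0x1f = 20  ←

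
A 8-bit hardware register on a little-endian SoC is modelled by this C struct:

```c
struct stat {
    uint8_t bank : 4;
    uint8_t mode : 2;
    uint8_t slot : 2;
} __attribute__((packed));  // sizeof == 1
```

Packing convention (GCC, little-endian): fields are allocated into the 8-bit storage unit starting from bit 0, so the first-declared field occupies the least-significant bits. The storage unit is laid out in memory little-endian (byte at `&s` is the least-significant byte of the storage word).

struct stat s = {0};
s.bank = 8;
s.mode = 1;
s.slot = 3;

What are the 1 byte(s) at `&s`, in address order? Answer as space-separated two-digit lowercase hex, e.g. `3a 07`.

bank:4 = 8 → 0x8 << 0 → word 0x08
mode:2 = 1 → 0x1 << 4 → word 0x18
slot:2 = 3 → 0x3 << 6 → word 0xd8
word = 0xd8 → little-endian bytes:
  [0]=0xd8

d8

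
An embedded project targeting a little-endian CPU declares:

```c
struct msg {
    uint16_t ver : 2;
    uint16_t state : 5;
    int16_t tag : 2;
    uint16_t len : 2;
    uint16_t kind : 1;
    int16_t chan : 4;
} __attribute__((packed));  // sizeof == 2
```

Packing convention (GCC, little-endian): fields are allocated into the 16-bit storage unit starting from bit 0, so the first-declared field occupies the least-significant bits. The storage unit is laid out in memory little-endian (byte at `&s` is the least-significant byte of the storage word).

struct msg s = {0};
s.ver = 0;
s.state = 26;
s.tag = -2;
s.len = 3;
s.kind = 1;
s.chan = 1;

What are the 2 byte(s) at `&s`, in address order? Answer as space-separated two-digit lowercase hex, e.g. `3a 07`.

68 1f

ver:2 = 0 → 0x0 << 0 → word 0x0000
state:5 = 26 → 0x1a << 2 → word 0x0068
tag:2 = -2 → 0x2 << 7 → word 0x0168
len:2 = 3 → 0x3 << 9 → word 0x0768
kind:1 = 1 → 0x1 << 11 → word 0x0f68
chan:4 = 1 → 0x1 << 12 → word 0x1f68
word = 0x1f68 → little-endian bytes:
  [0]=0x68  [1]=0x1f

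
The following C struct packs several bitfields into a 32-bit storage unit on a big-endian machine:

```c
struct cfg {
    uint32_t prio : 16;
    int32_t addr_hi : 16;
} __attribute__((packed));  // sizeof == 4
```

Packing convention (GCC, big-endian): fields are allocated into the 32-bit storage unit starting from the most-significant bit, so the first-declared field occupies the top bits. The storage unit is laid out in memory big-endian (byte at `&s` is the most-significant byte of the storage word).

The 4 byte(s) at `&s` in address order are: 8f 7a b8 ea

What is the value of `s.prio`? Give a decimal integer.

36730

[0]=0x8f [1]=0x7a [2]=0xb8 [3]=0xea (big-endian) → word 0x8f7ab8ea
prio [16+:16] = (word>>16) & 0xffff = 36730  ←
addr_hi [0+:16] = (word>>0) & 0xffff = 47338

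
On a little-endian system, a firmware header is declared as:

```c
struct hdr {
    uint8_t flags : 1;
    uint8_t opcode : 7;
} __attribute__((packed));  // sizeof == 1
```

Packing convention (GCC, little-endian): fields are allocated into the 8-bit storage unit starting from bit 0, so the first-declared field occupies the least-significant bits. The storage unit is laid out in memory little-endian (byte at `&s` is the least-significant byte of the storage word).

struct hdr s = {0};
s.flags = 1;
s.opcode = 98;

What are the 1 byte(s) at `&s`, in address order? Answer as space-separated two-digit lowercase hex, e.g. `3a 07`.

c5

flags (1b) val=1 bits=0x1 at bit 0: 0x01
opcode (7b) val=98 bits=0x62 at bit 1: 0xc5
word = 0xc5 → little-endian bytes:
  [0]=0xc5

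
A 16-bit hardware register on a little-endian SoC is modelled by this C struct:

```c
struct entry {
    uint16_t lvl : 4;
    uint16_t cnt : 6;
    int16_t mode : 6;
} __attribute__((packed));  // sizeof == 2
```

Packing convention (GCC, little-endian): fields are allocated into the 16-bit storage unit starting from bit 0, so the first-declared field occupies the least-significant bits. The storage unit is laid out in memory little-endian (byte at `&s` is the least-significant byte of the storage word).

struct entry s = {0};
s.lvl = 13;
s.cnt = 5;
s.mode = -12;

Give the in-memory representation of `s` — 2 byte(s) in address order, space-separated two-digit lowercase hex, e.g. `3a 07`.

5d d0

[0+:4] lvl=13 & 0xf = 0xd; word=0x000d
[4+:6] cnt=5 & 0x3f = 0x5; word=0x005d
[10+:6] mode=-12 & 0x3f = 0x34; word=0xd05d
word = 0xd05d → little-endian bytes:
  [0]=0x5d  [1]=0xd0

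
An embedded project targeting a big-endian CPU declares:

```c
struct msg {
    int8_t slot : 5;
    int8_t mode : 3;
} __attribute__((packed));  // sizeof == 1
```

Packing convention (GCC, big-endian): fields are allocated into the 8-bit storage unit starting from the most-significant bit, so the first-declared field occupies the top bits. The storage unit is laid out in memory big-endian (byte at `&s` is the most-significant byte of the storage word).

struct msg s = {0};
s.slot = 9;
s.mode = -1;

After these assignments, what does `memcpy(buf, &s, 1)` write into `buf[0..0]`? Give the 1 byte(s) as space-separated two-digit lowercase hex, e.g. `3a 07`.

[3+:5] slot=9 & 0x1f = 0x9; word=0x48
[0+:3] mode=-1 & 0x7 = 0x7; word=0x4f
word = 0x4f → big-endian bytes:
  [0]=0x4f

4f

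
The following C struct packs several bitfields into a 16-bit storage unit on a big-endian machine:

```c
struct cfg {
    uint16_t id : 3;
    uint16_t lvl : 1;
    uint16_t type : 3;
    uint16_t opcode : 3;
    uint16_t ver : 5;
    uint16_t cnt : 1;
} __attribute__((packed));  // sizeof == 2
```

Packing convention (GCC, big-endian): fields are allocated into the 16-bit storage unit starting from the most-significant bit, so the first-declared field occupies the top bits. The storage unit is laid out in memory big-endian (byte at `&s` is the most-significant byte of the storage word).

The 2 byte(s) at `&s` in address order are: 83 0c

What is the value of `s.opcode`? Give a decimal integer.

[0]=0x83 [1]=0x0c (big-endian) → word 0x830c
id [13+:3] = (word>>13) & 0x7 = 4
lvl [12+:1] = (word>>12) & 0x1 = 0
type [9+:3] = (word>>9) & 0x7 = 1
opcode [6+:3] = (word>>6) & 0x7 = 4  ←
ver [1+:5] = (word>>1) & 0x1f = 6
cnt [0+:1] = (word>>0) & 0x1 = 0

4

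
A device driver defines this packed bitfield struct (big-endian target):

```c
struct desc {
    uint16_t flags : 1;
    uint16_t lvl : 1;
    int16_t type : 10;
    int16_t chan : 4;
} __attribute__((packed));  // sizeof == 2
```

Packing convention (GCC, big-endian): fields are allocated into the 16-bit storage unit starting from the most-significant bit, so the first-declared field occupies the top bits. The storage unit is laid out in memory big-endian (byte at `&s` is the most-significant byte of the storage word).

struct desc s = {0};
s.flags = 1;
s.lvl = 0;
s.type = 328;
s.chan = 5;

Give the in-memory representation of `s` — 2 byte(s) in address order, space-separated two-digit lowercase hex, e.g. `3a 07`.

94 85

[15+:1] flags=1 & 0x1 = 0x1; word=0x8000
[14+:1] lvl=0 & 0x1 = 0x0; word=0x8000
[4+:10] type=328 & 0x3ff = 0x148; word=0x9480
[0+:4] chan=5 & 0xf = 0x5; word=0x9485
word = 0x9485 → big-endian bytes:
  [0]=0x94  [1]=0x85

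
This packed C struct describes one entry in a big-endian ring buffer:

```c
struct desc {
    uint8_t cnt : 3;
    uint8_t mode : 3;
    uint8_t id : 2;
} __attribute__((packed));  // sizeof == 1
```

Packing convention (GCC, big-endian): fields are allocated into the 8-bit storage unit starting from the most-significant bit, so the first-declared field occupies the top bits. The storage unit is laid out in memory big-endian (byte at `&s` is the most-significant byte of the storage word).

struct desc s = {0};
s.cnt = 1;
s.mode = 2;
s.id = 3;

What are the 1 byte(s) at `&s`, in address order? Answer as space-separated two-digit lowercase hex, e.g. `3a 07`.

cnt:3 = 1 → 0x1 << 5 → word 0x20
mode:3 = 2 → 0x2 << 2 → word 0x28
id:2 = 3 → 0x3 << 0 → word 0x2b
word = 0x2b → big-endian bytes:
  [0]=0x2b

2b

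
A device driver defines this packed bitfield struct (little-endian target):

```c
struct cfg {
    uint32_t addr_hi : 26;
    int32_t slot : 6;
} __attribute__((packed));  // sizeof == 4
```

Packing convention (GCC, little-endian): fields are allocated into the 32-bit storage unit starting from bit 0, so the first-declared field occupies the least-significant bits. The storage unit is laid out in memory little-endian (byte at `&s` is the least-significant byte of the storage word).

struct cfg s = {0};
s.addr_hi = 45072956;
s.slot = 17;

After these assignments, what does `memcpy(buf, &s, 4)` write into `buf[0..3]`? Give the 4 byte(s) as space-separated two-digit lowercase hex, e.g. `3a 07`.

addr_hi:26 = 45072956 → 0x2afc23c << 0 → word 0x02afc23c
slot:6 = 17 → 0x11 << 26 → word 0x46afc23c
word = 0x46afc23c → little-endian bytes:
  [0]=0x3c  [1]=0xc2  [2]=0xaf  [3]=0x46

3c c2 af 46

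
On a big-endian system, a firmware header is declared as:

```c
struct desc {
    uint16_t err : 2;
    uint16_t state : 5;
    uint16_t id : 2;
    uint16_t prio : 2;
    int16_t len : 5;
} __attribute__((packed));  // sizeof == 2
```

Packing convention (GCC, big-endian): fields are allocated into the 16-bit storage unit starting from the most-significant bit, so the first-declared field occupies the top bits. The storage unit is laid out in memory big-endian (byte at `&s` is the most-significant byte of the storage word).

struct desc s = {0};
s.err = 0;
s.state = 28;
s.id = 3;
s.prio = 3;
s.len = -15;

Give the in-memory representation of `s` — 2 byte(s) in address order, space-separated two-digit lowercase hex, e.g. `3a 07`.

err:2 = 0 → 0x0 << 14 → word 0x0000
state:5 = 28 → 0x1c << 9 → word 0x3800
id:2 = 3 → 0x3 << 7 → word 0x3980
prio:2 = 3 → 0x3 << 5 → word 0x39e0
len:5 = -15 → 0x11 << 0 → word 0x39f1
word = 0x39f1 → big-endian bytes:
  [0]=0x39  [1]=0xf1

39 f1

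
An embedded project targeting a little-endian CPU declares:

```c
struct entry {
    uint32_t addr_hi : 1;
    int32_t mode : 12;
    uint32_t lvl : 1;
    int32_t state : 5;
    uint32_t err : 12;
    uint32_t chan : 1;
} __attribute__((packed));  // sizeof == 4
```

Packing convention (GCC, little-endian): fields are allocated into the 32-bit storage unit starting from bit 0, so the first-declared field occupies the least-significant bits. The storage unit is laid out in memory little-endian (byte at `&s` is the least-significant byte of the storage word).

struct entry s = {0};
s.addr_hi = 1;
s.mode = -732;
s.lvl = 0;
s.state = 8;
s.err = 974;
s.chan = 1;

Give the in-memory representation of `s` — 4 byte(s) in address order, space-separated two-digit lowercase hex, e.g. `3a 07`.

49 1a 72 9e

[0+:1] addr_hi=1 & 0x1 = 0x1; word=0x00000001
[1+:12] mode=-732 & 0xfff = 0xd24; word=0x00001a49
[13+:1] lvl=0 & 0x1 = 0x0; word=0x00001a49
[14+:5] state=8 & 0x1f = 0x8; word=0x00021a49
[19+:12] err=974 & 0xfff = 0x3ce; word=0x1e721a49
[31+:1] chan=1 & 0x1 = 0x1; word=0x9e721a49
word = 0x9e721a49 → little-endian bytes:
  [0]=0x49  [1]=0x1a  [2]=0x72  [3]=0x9e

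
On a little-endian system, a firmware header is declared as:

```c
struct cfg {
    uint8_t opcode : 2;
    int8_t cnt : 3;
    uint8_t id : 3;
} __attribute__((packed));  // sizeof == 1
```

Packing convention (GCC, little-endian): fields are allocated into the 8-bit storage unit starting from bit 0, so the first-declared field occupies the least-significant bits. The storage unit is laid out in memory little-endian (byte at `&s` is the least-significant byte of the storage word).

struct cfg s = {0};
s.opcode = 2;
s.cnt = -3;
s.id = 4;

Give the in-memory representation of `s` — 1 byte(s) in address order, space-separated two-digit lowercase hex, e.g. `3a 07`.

96

opcode:2 = 2 → 0x2 << 0 → word 0x02
cnt:3 = -3 → 0x5 << 2 → word 0x16
id:3 = 4 → 0x4 << 5 → word 0x96
word = 0x96 → little-endian bytes:
  [0]=0x96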